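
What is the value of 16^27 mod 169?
14

Repeated squaring. Binary of 27 = 11011.
16^1 ≡ 16 (mod 169); 16^2 ≡ 87 (mod 169); 16^4 ≡ 133 (mod 169); 16^8 ≡ 113 (mod 169); 16^16 ≡ 94 (mod 169)
16^27 = 16^1 × 16^2 × 16^8 × 16^16 ≡ 14 (mod 169)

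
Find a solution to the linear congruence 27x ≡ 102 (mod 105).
x ≡ 31 (mod 35)

gcd(27, 105) = 3, which divides 102, so solutions exist.
Divide through by 3: 9x ≡ 34 (mod 35).
Find 9^(-1) mod 35 by the extended Euclidean algorithm:
35 = 3 × 9 + 8  ⟹  8 = (1)·35 + (-3)·9
9 = 1 × 8 + 1  ⟹  1 = (-1)·35 + (4)·9
So (4)·9 ≡ 1 (mod 35), i.e. 9^(-1) ≡ 4 (mod 35).
x ≡ 4 × 34 = 136 ≡ 31 (mod 35).
Check: 27 × 31 = 837 ≡ 102 (mod 105).
x ≡ 31 (mod 35), giving 3 solutions mod 105.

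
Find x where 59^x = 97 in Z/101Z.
88

Baby-step giant-step with step n = ⌈√101⌉ = 11.
Baby steps 59^j mod 101 (j:value) for j=0..10: 0:1, 1:59, 2:47, 3:46, 4:88, 5:41, 6:96, 7:8, 8:68, 9:73, 10:65.
Giant-step multiplier: 59^(-11) ≡ 59^(100-11) = 59^89 ≡ 67 (mod 101).
Giant steps γ_i = 97·67^i mod 101: γ_0=97, γ_1=35, γ_2=22, γ_3=60, γ_4=81, γ_5=74, γ_6=9, γ_7=98, γ_8=1 (in table at j=0).
x = i·n + j = 8·11 + 0 = 88.
Check: 59^88 ≡ 97 (mod 101).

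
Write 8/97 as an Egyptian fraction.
1/13 + 1/181 + 1/38041 + 1/1736503177 + 1/3769304102927363485 + 1/18943537893793408504192074528154430149 + 1/538286441900380211365817285104907086347439746130226973253778132494225813153 + 1/579504587067542801713103191859918608251030291952195423583529357653899418686342360361798689053273749372615043661810228371898539583862011424993909789665

Greedy algorithm:
8/97: ceiling(97/8) = 13, use 1/13
7/1261: ceiling(1261/7) = 181, use 1/181
6/228241: ceiling(228241/6) = 38041, use 1/38041
5/8682515881: ceiling(8682515881/5) = 1736503177, use 1/1736503177
4/15077216411709453937: ceiling(15077216411709453937/4) = 3769304102927363485, use 1/3769304102927363485
3/56830613681380225512576223584463290445: ceiling(56830613681380225512576223584463290445/3) = 18943537893793408504192074528154430149, use 1/18943537893793408504192074528154430149
2/1076572883800760422731634570209814172694879492260453946507556264988451626305: ceiling(1076572883800760422731634570209814172694879492260453946507556264988451626305/2) = 538286441900380211365817285104907086347439746130226973253778132494225813153, use 1/538286441900380211365817285104907086347439746130226973253778132494225813153
1/579504587067542801713103191859918608251030291952195423583529357653899418686342360361798689053273749372615043661810228371898539583862011424993909789665: ceiling(579504587067542801713103191859918608251030291952195423583529357653899418686342360361798689053273749372615043661810228371898539583862011424993909789665/1) = 579504587067542801713103191859918608251030291952195423583529357653899418686342360361798689053273749372615043661810228371898539583862011424993909789665, use 1/579504587067542801713103191859918608251030291952195423583529357653899418686342360361798689053273749372615043661810228371898539583862011424993909789665
Result: 8/97 = 1/13 + 1/181 + 1/38041 + 1/1736503177 + 1/3769304102927363485 + 1/18943537893793408504192074528154430149 + 1/538286441900380211365817285104907086347439746130226973253778132494225813153 + 1/579504587067542801713103191859918608251030291952195423583529357653899418686342360361798689053273749372615043661810228371898539583862011424993909789665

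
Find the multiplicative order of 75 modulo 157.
13

157 is prime, so ord(75) divides φ(157) = 156.
Divisors of 156: 1, 2, 3, 4, 6, 12, 13, 26, 39, 52, 78, 156.
Repeated squaring: 75^1 ≡ 75, 75^2 ≡ 130, 75^4 ≡ 101, 75^8 ≡ 153, 75^16 ≡ 16, 75^32 ≡ 99, 75^64 ≡ 67, 75^128 ≡ 93 (mod 157).
Test 75^d mod 157 for each divisor d in increasing order:
75^1 ≡ 75
75^2 ≡ 130
75^3 = 75^2·75^1 ≡ 16
75^4 ≡ 101
75^6 = 75^4·75^2 ≡ 99
75^12 = 75^8·75^4 ≡ 67
75^13 = 75^8·75^4·75^1 ≡ 1  ← first divisor giving 1
The order is 13.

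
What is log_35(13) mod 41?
11

Baby-step giant-step with step n = ⌈√41⌉ = 7.
Baby steps 35^j mod 41 (j:value) for j=0..6: 0:1, 1:35, 2:36, 3:30, 4:25, 5:14, 6:39.
Giant-step multiplier: 35^(-7) ≡ 35^(40-7) = 35^33 ≡ 24 (mod 41).
Giant steps γ_i = 13·24^i mod 41: γ_0=13, γ_1=25 (in table at j=4).
x = i·n + j = 1·7 + 4 = 11.
Check: 35^11 ≡ 13 (mod 41).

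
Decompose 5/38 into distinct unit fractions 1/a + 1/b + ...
1/8 + 1/152

Greedy algorithm:
5/38: ceiling(38/5) = 8, use 1/8
1/152: ceiling(152/1) = 152, use 1/152
Result: 5/38 = 1/8 + 1/152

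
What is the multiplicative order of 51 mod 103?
102

103 is prime, so ord(51) divides φ(103) = 102.
Divisors of 102: 1, 2, 3, 6, 17, 34, 51, 102.
Repeated squaring: 51^1 ≡ 51, 51^2 ≡ 26, 51^4 ≡ 58, 51^8 ≡ 68, 51^16 ≡ 92, 51^32 ≡ 18, 51^64 ≡ 15 (mod 103).
Test 51^d mod 103 for each divisor d in increasing order:
51^1 ≡ 51
51^2 ≡ 26
51^3 = 51^2·51^1 ≡ 90
51^6 = 51^4·51^2 ≡ 66
51^17 = 51^16·51^1 ≡ 57
51^34 = 51^32·51^2 ≡ 56
51^51 = 51^32·51^16·51^2·51^1 ≡ 102
51^102 = 51^64·51^32·51^4·51^2 ≡ 1  ← first divisor giving 1
The order is 102.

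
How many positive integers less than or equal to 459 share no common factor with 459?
288

459 = 3^3 × 17
φ(n) = n × ∏(1 - 1/p) for each prime p dividing n
φ(459) = 459 × (1 - 1/3) × (1 - 1/17) = 288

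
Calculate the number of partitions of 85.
30167357

p(n) counts ways to write n as a sum of positive integers (order ignored).
Euler's pentagonal recurrence: p(k) = p(k-1) + p(k-2) - p(k-5) - p(k-7) + p(k-12) + p(k-15) - ... (offsets j(3j∓1)/2, signs ++--, p(0)=1, p(<0)=0).
DP table for k = 0..84: p(0)=1, p(1)=1, p(2)=2, p(3)=3, p(4)=5, p(5)=7, p(6)=11, p(7)=15, p(8)=22, p(9)=30, p(10)=42, p(11)=56, p(12)=77, p(13)=101, p(14)=135, p(15)=176, p(16)=231, p(17)=297, p(18)=385, p(19)=490, p(20)=627, p(21)=792, p(22)=1002, p(23)=1255, p(24)=1575, p(25)=1958, p(26)=2436, p(27)=3010, p(28)=3718, p(29)=4565, p(30)=5604, p(31)=6842, p(32)=8349, p(33)=10143, p(34)=12310, p(35)=14883, p(36)=17977, p(37)=21637, p(38)=26015, p(39)=31185, p(40)=37338, p(41)=44583, p(42)=53174, p(43)=63261, p(44)=75175, p(45)=89134, p(46)=105558, p(47)=124754, p(48)=147273, p(49)=173525, p(50)=204226, p(51)=239943, p(52)=281589, p(53)=329931, p(54)=386155, p(55)=451276, p(56)=526823, p(57)=614154, p(58)=715220, p(59)=831820, p(60)=966467, p(61)=1121505, p(62)=1300156, p(63)=1505499, p(64)=1741630, p(65)=2012558, p(66)=2323520, p(67)=2679689, p(68)=3087735, p(69)=3554345, p(70)=4087968, p(71)=4697205, p(72)=5392783, p(73)=6185689, p(74)=7089500, p(75)=8118264, p(76)=9289091, p(77)=10619863, p(78)=12132164, p(79)=13848650, p(80)=15796476, p(81)=18004327, p(82)=20506255, p(83)=23338469, p(84)=26543660.
Final step: p(85) = p(84) + p(83) - p(80) - p(78) + p(73) + p(70) - p(63) - p(59) + p(50) + p(45) - p(34) - p(28) + p(15) + p(8)
= 26543660 + 23338469 - 15796476 - 12132164 + 6185689 + 4087968 - 1505499 - 831820 + 204226 + 89134 - 12310 - 3718 + 176 + 22
= 30167357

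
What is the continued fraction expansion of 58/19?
[3; 19]

Euclidean algorithm steps:
58 = 3 × 19 + 1
19 = 19 × 1 + 0
Continued fraction: [3; 19]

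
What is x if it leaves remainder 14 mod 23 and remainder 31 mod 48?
175

Using Chinese Remainder Theorem:
M = 23 × 48 = 1104
M1 = 48, M2 = 23
y1 = 48^(-1) mod 23 = 12
y2 = 23^(-1) mod 48 = 23
x = (14×48×12 + 31×23×23) mod 1104 = 175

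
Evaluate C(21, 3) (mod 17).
4

Using Lucas' theorem:
Write n=21 and k=3 in base 17:
n in base 17: [1, 4]
k in base 17: [0, 3]
C(21,3) mod 17 = ∏ C(n_i, k_i) mod 17
Digit binomials (mod 17): C(1,0) = 1; C(4,3) = 4
Product: 1 × 4 = 4 ≡ 4 (mod 17)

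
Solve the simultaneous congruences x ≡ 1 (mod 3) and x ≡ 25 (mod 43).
25

Using Chinese Remainder Theorem:
M = 3 × 43 = 129
M1 = 43, M2 = 3
y1 = 43^(-1) mod 3 = 1
y2 = 3^(-1) mod 43 = 29
x = (1×43×1 + 25×3×29) mod 129 = 25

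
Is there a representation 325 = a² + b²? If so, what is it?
1² + 18² (a=1, b=18)

Factorization: 325 = 5^2 × 13
By Fermat: n is sum of two squares iff every prime p ≡ 3 (mod 4) appears to even power.
All primes ≡ 3 (mod 4) appear to even power.
Search a = 0, 1, 2, … for 325 - a² a perfect square: first hit at a = 1: 325 - 1 = 324 = 18².
325 = 1² + 18² = 1 + 324 ✓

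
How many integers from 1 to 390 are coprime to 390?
96

390 = 2 × 3 × 5 × 13
φ(n) = n × ∏(1 - 1/p) for each prime p dividing n
φ(390) = 390 × (1 - 1/2) × (1 - 1/3) × (1 - 1/5) × (1 - 1/13) = 96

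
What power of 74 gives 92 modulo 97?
5

Baby-step giant-step with step n = ⌈√97⌉ = 10.
Baby steps 74^j mod 97 (j:value) for j=0..9: 0:1, 1:74, 2:44, 3:55, 4:93, 5:92, 6:18, 7:71, 8:16, 9:20.
h = 92 is already in the table at j=5, so x = 5.
Check: 74^5 ≡ 92 (mod 97).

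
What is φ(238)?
96

238 = 2 × 7 × 17
φ(n) = n × ∏(1 - 1/p) for each prime p dividing n
φ(238) = 238 × (1 - 1/2) × (1 - 1/7) × (1 - 1/17) = 96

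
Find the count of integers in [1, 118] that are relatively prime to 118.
58

118 = 2 × 59
φ(n) = n × ∏(1 - 1/p) for each prime p dividing n
φ(118) = 118 × (1 - 1/2) × (1 - 1/59) = 58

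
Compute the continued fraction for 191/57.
[3; 2, 1, 5, 1, 2]

Euclidean algorithm steps:
191 = 3 × 57 + 20
57 = 2 × 20 + 17
20 = 1 × 17 + 3
17 = 5 × 3 + 2
3 = 1 × 2 + 1
2 = 2 × 1 + 0
Continued fraction: [3; 2, 1, 5, 1, 2]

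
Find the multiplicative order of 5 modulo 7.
6

7 is prime, so ord(5) divides φ(7) = 6.
Divisors of 6: 1, 2, 3, 6.
Repeated squaring: 5^1 ≡ 5, 5^2 ≡ 4, 5^4 ≡ 2 (mod 7).
Test 5^d mod 7 for each divisor d in increasing order:
5^1 ≡ 5
5^2 ≡ 4
5^3 = 5^2·5^1 ≡ 6
5^6 = 5^4·5^2 ≡ 1  ← first divisor giving 1
The order is 6.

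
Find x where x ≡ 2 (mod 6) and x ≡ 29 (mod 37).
140

Using Chinese Remainder Theorem:
M = 6 × 37 = 222
M1 = 37, M2 = 6
y1 = 37^(-1) mod 6 = 1
y2 = 6^(-1) mod 37 = 31
x = (2×37×1 + 29×6×31) mod 222 = 140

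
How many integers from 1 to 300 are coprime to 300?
80

300 = 2^2 × 3 × 5^2
φ(n) = n × ∏(1 - 1/p) for each prime p dividing n
φ(300) = 300 × (1 - 1/2) × (1 - 1/3) × (1 - 1/5) = 80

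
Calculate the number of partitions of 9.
30

p(n) counts ways to write n as a sum of positive integers (order ignored).
Examples: 9; 8 + 1; 7 + 2; 7 + 1 + 1; 6 + 3; ... (30 total)
p(9) = 30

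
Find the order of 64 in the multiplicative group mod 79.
13

79 is prime, so ord(64) divides φ(79) = 78.
Divisors of 78: 1, 2, 3, 6, 13, 26, 39, 78.
Repeated squaring: 64^1 ≡ 64, 64^2 ≡ 67, 64^4 ≡ 65, 64^8 ≡ 38, 64^16 ≡ 22, 64^32 ≡ 10, 64^64 ≡ 21 (mod 79).
Test 64^d mod 79 for each divisor d in increasing order:
64^1 ≡ 64
64^2 ≡ 67
64^3 = 64^2·64^1 ≡ 22
64^6 = 64^4·64^2 ≡ 10
64^13 = 64^8·64^4·64^1 ≡ 1  ← first divisor giving 1
The order is 13.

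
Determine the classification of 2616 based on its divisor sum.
abundant

Proper divisors of 2616: sum = 1 + 2 + 3 + 4 + 6 + 8 + 12 + 24 + 109 + 218 + 327 + 436 + 654 + 872 + 1308 = 3984
Since 3984 > 2616, 2616 is abundant.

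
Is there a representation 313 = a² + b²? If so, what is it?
12² + 13² (a=12, b=13)

Factorization: 313 = 313
By Fermat: n is sum of two squares iff every prime p ≡ 3 (mod 4) appears to even power.
All primes ≡ 3 (mod 4) appear to even power.
Search a = 0, 1, 2, … for 313 - a² a perfect square: first hit at a = 12: 313 - 144 = 169 = 13².
313 = 12² + 13² = 144 + 169 ✓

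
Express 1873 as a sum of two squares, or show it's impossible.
28² + 33² (a=28, b=33)

Factorization: 1873 = 1873
By Fermat: n is sum of two squares iff every prime p ≡ 3 (mod 4) appears to even power.
All primes ≡ 3 (mod 4) appear to even power.
Search a = 0, 1, 2, … for 1873 - a² a perfect square: first hit at a = 28: 1873 - 784 = 1089 = 33².
1873 = 28² + 33² = 784 + 1089 ✓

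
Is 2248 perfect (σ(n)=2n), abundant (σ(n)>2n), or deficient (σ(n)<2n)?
deficient

Proper divisors of 2248: sum = 1 + 2 + 4 + 8 + 281 + 562 + 1124 = 1982
Since 1982 < 2248, 2248 is deficient.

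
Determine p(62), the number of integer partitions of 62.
1300156

p(n) counts ways to write n as a sum of positive integers (order ignored).
Euler's pentagonal recurrence: p(k) = p(k-1) + p(k-2) - p(k-5) - p(k-7) + p(k-12) + p(k-15) - ... (offsets j(3j∓1)/2, signs ++--, p(0)=1, p(<0)=0).
DP table for k = 0..61: p(0)=1, p(1)=1, p(2)=2, p(3)=3, p(4)=5, p(5)=7, p(6)=11, p(7)=15, p(8)=22, p(9)=30, p(10)=42, p(11)=56, p(12)=77, p(13)=101, p(14)=135, p(15)=176, p(16)=231, p(17)=297, p(18)=385, p(19)=490, p(20)=627, p(21)=792, p(22)=1002, p(23)=1255, p(24)=1575, p(25)=1958, p(26)=2436, p(27)=3010, p(28)=3718, p(29)=4565, p(30)=5604, p(31)=6842, p(32)=8349, p(33)=10143, p(34)=12310, p(35)=14883, p(36)=17977, p(37)=21637, p(38)=26015, p(39)=31185, p(40)=37338, p(41)=44583, p(42)=53174, p(43)=63261, p(44)=75175, p(45)=89134, p(46)=105558, p(47)=124754, p(48)=147273, p(49)=173525, p(50)=204226, p(51)=239943, p(52)=281589, p(53)=329931, p(54)=386155, p(55)=451276, p(56)=526823, p(57)=614154, p(58)=715220, p(59)=831820, p(60)=966467, p(61)=1121505.
Final step: p(62) = p(61) + p(60) - p(57) - p(55) + p(50) + p(47) - p(40) - p(36) + p(27) + p(22) - p(11) - p(5)
= 1121505 + 966467 - 614154 - 451276 + 204226 + 124754 - 37338 - 17977 + 3010 + 1002 - 56 - 7
= 1300156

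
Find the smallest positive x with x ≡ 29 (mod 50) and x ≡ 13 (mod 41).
1079

Using Chinese Remainder Theorem:
M = 50 × 41 = 2050
M1 = 41, M2 = 50
y1 = 41^(-1) mod 50 = 11
y2 = 50^(-1) mod 41 = 32
x = (29×41×11 + 13×50×32) mod 2050 = 1079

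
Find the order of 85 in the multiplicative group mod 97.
16

97 is prime, so ord(85) divides φ(97) = 96.
Divisors of 96: 1, 2, 3, 4, 6, 8, 12, 16, 24, 32, 48, 96.
Repeated squaring: 85^1 ≡ 85, 85^2 ≡ 47, 85^4 ≡ 75, 85^8 ≡ 96, 85^16 ≡ 1, 85^32 ≡ 1, 85^64 ≡ 1 (mod 97).
Test 85^d mod 97 for each divisor d in increasing order:
85^1 ≡ 85
85^2 ≡ 47
85^3 = 85^2·85^1 ≡ 18
85^4 ≡ 75
85^6 = 85^4·85^2 ≡ 33
85^8 ≡ 96
85^12 = 85^8·85^4 ≡ 22
85^16 ≡ 1  ← first divisor giving 1
The order is 16.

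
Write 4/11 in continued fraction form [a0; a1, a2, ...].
[0; 2, 1, 3]

Euclidean algorithm steps:
4 = 0 × 11 + 4
11 = 2 × 4 + 3
4 = 1 × 3 + 1
3 = 3 × 1 + 0
Continued fraction: [0; 2, 1, 3]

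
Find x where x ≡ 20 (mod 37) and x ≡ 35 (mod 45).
575

Using Chinese Remainder Theorem:
M = 37 × 45 = 1665
M1 = 45, M2 = 37
y1 = 45^(-1) mod 37 = 14
y2 = 37^(-1) mod 45 = 28
x = (20×45×14 + 35×37×28) mod 1665 = 575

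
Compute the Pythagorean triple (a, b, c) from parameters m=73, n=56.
(2193, 8176, 8465)

Euclid's formula: a = m² - n², b = 2mn, c = m² + n²
m = 73, n = 56
a = 73² - 56² = 5329 - 3136 = 2193
b = 2 × 73 × 56 = 8176
c = 73² + 56² = 5329 + 3136 = 8465
Verification: 2193² + 8176² = 4809249 + 66846976 = 71656225 = 8465² ✓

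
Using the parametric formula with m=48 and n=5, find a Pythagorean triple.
(2279, 480, 2329)

Euclid's formula: a = m² - n², b = 2mn, c = m² + n²
m = 48, n = 5
a = 48² - 5² = 2304 - 25 = 2279
b = 2 × 48 × 5 = 480
c = 48² + 5² = 2304 + 25 = 2329
Verification: 2279² + 480² = 5193841 + 230400 = 5424241 = 2329² ✓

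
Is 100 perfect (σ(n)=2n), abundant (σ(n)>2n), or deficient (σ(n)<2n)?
abundant

Proper divisors of 100: sum = 1 + 2 + 4 + 5 + 10 + 20 + 25 + 50 = 117
Since 117 > 100, 100 is abundant.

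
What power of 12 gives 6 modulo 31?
25

Baby-step giant-step with step n = ⌈√31⌉ = 6.
Baby steps 12^j mod 31 (j:value) for j=0..5: 0:1, 1:12, 2:20, 3:23, 4:28, 5:26.
Giant-step multiplier: 12^(-6) ≡ 12^(30-6) = 12^24 ≡ 16 (mod 31).
Giant steps γ_i = 6·16^i mod 31: γ_0=6, γ_1=3, γ_2=17, γ_3=24, γ_4=12 (in table at j=1).
x = i·n + j = 4·6 + 1 = 25.
Check: 12^25 ≡ 6 (mod 31).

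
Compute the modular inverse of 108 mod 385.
82

gcd(108, 385) = 1, so the inverse exists.
Extended Euclidean algorithm on (385, 108):
385 = 3 × 108 + 61  ⟹  61 = (1)·385 + (-3)·108
108 = 1 × 61 + 47  ⟹  47 = (-1)·385 + (4)·108
61 = 1 × 47 + 14  ⟹  14 = (2)·385 + (-7)·108
47 = 3 × 14 + 5  ⟹  5 = (-7)·385 + (25)·108
14 = 2 × 5 + 4  ⟹  4 = (16)·385 + (-57)·108
5 = 1 × 4 + 1  ⟹  1 = (-23)·385 + (82)·108
So (82)·108 ≡ 1 (mod 385), i.e. 108^(-1) ≡ 82 (mod 385).
Check: 108 × 82 = 8856 ≡ 1 (mod 385)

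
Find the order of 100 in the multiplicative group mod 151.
75

151 is prime, so ord(100) divides φ(151) = 150.
Divisors of 150: 1, 2, 3, 5, 6, 10, 15, 25, 30, 50, 75, 150.
Repeated squaring: 100^1 ≡ 100, 100^2 ≡ 34, 100^4 ≡ 99, 100^8 ≡ 137, 100^16 ≡ 45, 100^32 ≡ 62, 100^64 ≡ 69, 100^128 ≡ 80 (mod 151).
Test 100^d mod 151 for each divisor d in increasing order:
100^1 ≡ 100
100^2 ≡ 34
100^3 = 100^2·100^1 ≡ 78
100^5 = 100^4·100^1 ≡ 85
100^6 = 100^4·100^2 ≡ 44
100^10 = 100^8·100^2 ≡ 128
100^15 = 100^8·100^4·100^2·100^1 ≡ 8
100^25 = 100^16·100^8·100^1 ≡ 118
100^30 = 100^16·100^8·100^4·100^2 ≡ 64
100^50 = 100^32·100^16·100^2 ≡ 32
100^75 = 100^64·100^8·100^2·100^1 ≡ 1  ← first divisor giving 1
The order is 75.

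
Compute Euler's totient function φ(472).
232

472 = 2^3 × 59
φ(n) = n × ∏(1 - 1/p) for each prime p dividing n
φ(472) = 472 × (1 - 1/2) × (1 - 1/59) = 232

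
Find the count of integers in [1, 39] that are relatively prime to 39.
24

39 = 3 × 13
φ(n) = n × ∏(1 - 1/p) for each prime p dividing n
φ(39) = 39 × (1 - 1/3) × (1 - 1/13) = 24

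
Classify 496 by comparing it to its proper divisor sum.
perfect

Proper divisors of 496: sum = 1 + 2 + 4 + 8 + 16 + 31 + 62 + 124 + 248 = 496
Since 496 = 496, 496 is perfect.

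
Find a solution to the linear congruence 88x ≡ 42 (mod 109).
x ≡ 107 (mod 109)

gcd(88, 109) = 1, which divides 42, so solutions exist.
Find 88^(-1) mod 109 by the extended Euclidean algorithm:
109 = 1 × 88 + 21  ⟹  21 = (1)·109 + (-1)·88
88 = 4 × 21 + 4  ⟹  4 = (-4)·109 + (5)·88
21 = 5 × 4 + 1  ⟹  1 = (21)·109 + (-26)·88
So (-26)·88 ≡ 1 (mod 109), i.e. 88^(-1) ≡ -26 ≡ 83 (mod 109).
x ≡ 83 × 42 = 3486 ≡ 107 (mod 109).
Check: 88 × 107 = 9416 ≡ 42 (mod 109).
Unique solution: x ≡ 107 (mod 109)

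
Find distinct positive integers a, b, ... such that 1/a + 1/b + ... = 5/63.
1/13 + 1/410 + 1/335790

Greedy algorithm:
5/63: ceiling(63/5) = 13, use 1/13
2/819: ceiling(819/2) = 410, use 1/410
1/335790: ceiling(335790/1) = 335790, use 1/335790
Result: 5/63 = 1/13 + 1/410 + 1/335790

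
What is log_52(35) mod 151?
59

Baby-step giant-step with step n = ⌈√151⌉ = 13.
Baby steps 52^j mod 151 (j:value) for j=0..12: 0:1, 1:52, 2:137, 3:27, 4:45, 5:75, 6:125, 7:7, 8:62, 9:53, 10:38, 11:13, 12:72.
Giant-step multiplier: 52^(-13) ≡ 52^(150-13) = 52^137 ≡ 112 (mod 151).
Giant steps γ_i = 35·112^i mod 151: γ_0=35, γ_1=145, γ_2=83, γ_3=85, γ_4=7 (in table at j=7).
x = i·n + j = 4·13 + 7 = 59.
Check: 52^59 ≡ 35 (mod 151).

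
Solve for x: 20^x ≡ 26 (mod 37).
12

Baby-step giant-step with step n = ⌈√37⌉ = 7.
Baby steps 20^j mod 37 (j:value) for j=0..6: 0:1, 1:20, 2:30, 3:8, 4:12, 5:18, 6:27.
Giant-step multiplier: 20^(-7) ≡ 20^(36-7) = 20^29 ≡ 32 (mod 37).
Giant steps γ_i = 26·32^i mod 37: γ_0=26, γ_1=18 (in table at j=5).
x = i·n + j = 1·7 + 5 = 12.
Check: 20^12 ≡ 26 (mod 37).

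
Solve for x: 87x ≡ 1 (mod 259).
131

gcd(87, 259) = 1, so the inverse exists.
Extended Euclidean algorithm on (259, 87):
259 = 2 × 87 + 85  ⟹  85 = (1)·259 + (-2)·87
87 = 1 × 85 + 2  ⟹  2 = (-1)·259 + (3)·87
85 = 42 × 2 + 1  ⟹  1 = (43)·259 + (-128)·87
So (-128)·87 ≡ 1 (mod 259), i.e. 87^(-1) ≡ -128 ≡ 131 (mod 259).
Check: 87 × 131 = 11397 ≡ 1 (mod 259)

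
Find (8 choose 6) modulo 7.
0

Using Lucas' theorem:
Write n=8 and k=6 in base 7:
n in base 7: [1, 1]
k in base 7: [0, 6]
C(8,6) mod 7 = ∏ C(n_i, k_i) mod 7
Digit binomials (mod 7): C(1,0) = 1; C(1,6) = 0 (k_i > n_i)
Product: 1 × 0 = 0 ≡ 0 (mod 7)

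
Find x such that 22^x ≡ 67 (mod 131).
113

Baby-step giant-step with step n = ⌈√131⌉ = 12.
Baby steps 22^j mod 131 (j:value) for j=0..11: 0:1, 1:22, 2:91, 3:37, 4:28, 5:92, 6:59, 7:119, 8:129, 9:87, 10:80, 11:57.
Giant-step multiplier: 22^(-12) ≡ 22^(130-12) = 22^118 ≡ 7 (mod 131).
Giant steps γ_i = 67·7^i mod 131: γ_0=67, γ_1=76, γ_2=8, γ_3=56, γ_4=130, γ_5=124, γ_6=82, γ_7=50, γ_8=88, γ_9=92 (in table at j=5).
x = i·n + j = 9·12 + 5 = 113.
Check: 22^113 ≡ 67 (mod 131).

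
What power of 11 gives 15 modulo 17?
10

Baby-step giant-step with step n = ⌈√17⌉ = 5.
Baby steps 11^j mod 17 (j:value) for j=0..4: 0:1, 1:11, 2:2, 3:5, 4:4.
Giant-step multiplier: 11^(-5) ≡ 11^(16-5) = 11^11 ≡ 12 (mod 17).
Giant steps γ_i = 15·12^i mod 17: γ_0=15, γ_1=10, γ_2=1 (in table at j=0).
x = i·n + j = 2·5 + 0 = 10.
Check: 11^10 ≡ 15 (mod 17).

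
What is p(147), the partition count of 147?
30388671978

p(n) counts ways to write n as a sum of positive integers (order ignored).
Euler's pentagonal recurrence: p(k) = p(k-1) + p(k-2) - p(k-5) - p(k-7) + p(k-12) + p(k-15) - ... (offsets j(3j∓1)/2, signs ++--, p(0)=1, p(<0)=0).
DP table for k = 0..146: p(0)=1, p(1)=1, p(2)=2, p(3)=3, p(4)=5, p(5)=7, p(6)=11, p(7)=15, p(8)=22, p(9)=30, p(10)=42, p(11)=56, p(12)=77, p(13)=101, p(14)=135, p(15)=176, p(16)=231, p(17)=297, p(18)=385, p(19)=490, p(20)=627, p(21)=792, p(22)=1002, p(23)=1255, p(24)=1575, p(25)=1958, p(26)=2436, p(27)=3010, p(28)=3718, p(29)=4565, p(30)=5604, p(31)=6842, p(32)=8349, p(33)=10143, p(34)=12310, p(35)=14883, p(36)=17977, p(37)=21637, p(38)=26015, p(39)=31185, p(40)=37338, p(41)=44583, p(42)=53174, p(43)=63261, p(44)=75175, p(45)=89134, p(46)=105558, p(47)=124754, p(48)=147273, p(49)=173525, p(50)=204226, p(51)=239943, p(52)=281589, p(53)=329931, p(54)=386155, p(55)=451276, p(56)=526823, p(57)=614154, p(58)=715220, p(59)=831820, p(60)=966467, p(61)=1121505, p(62)=1300156, p(63)=1505499, p(64)=1741630, p(65)=2012558, p(66)=2323520, p(67)=2679689, p(68)=3087735, p(69)=3554345, p(70)=4087968, p(71)=4697205, p(72)=5392783, p(73)=6185689, p(74)=7089500, p(75)=8118264, p(76)=9289091, p(77)=10619863, p(78)=12132164, p(79)=13848650, p(80)=15796476, p(81)=18004327, p(82)=20506255, p(83)=23338469, p(84)=26543660, p(85)=30167357, p(86)=34262962, p(87)=38887673, p(88)=44108109, p(89)=49995925, p(90)=56634173, p(91)=64112359, p(92)=72533807, p(93)=82010177, p(94)=92669720, p(95)=104651419, p(96)=118114304, p(97)=133230930, p(98)=150198136, p(99)=169229875, p(100)=190569292, p(101)=214481126, p(102)=241265379, p(103)=271248950, p(104)=304801365, p(105)=342325709, p(106)=384276336, p(107)=431149389, p(108)=483502844, p(109)=541946240, p(110)=607163746, p(111)=679903203, p(112)=761002156, p(113)=851376628, p(114)=952050665, p(115)=1064144451, p(116)=1188908248, p(117)=1327710076, p(118)=1482074143, p(119)=1653668665, p(120)=1844349560, p(121)=2056148051, p(122)=2291320912, p(123)=2552338241, p(124)=2841940500, p(125)=3163127352, p(126)=3519222692, p(127)=3913864295, p(128)=4351078600, p(129)=4835271870, p(130)=5371315400, p(131)=5964539504, p(132)=6620830889, p(133)=7346629512, p(134)=8149040695, p(135)=9035836076, p(136)=10015581680, p(137)=11097645016, p(138)=12292341831, p(139)=13610949895, p(140)=15065878135, p(141)=16670689208, p(142)=18440293320, p(143)=20390982757, p(144)=22540654445, p(145)=24908858009, p(146)=27517052599.
Final step: p(147) = p(146) + p(145) - p(142) - p(140) + p(135) + p(132) - p(125) - p(121) + p(112) + p(107) - p(96) - p(90) + p(77) + p(70) - p(55) - p(47) + p(30) + p(21) - p(2)
= 27517052599 + 24908858009 - 18440293320 - 15065878135 + 9035836076 + 6620830889 - 3163127352 - 2056148051 + 761002156 + 431149389 - 118114304 - 56634173 + 10619863 + 4087968 - 451276 - 124754 + 5604 + 792 - 2
= 30388671978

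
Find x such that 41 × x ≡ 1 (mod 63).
20

gcd(41, 63) = 1, so the inverse exists.
Extended Euclidean algorithm on (63, 41):
63 = 1 × 41 + 22  ⟹  22 = (1)·63 + (-1)·41
41 = 1 × 22 + 19  ⟹  19 = (-1)·63 + (2)·41
22 = 1 × 19 + 3  ⟹  3 = (2)·63 + (-3)·41
19 = 6 × 3 + 1  ⟹  1 = (-13)·63 + (20)·41
So (20)·41 ≡ 1 (mod 63), i.e. 41^(-1) ≡ 20 (mod 63).
Check: 41 × 20 = 820 ≡ 1 (mod 63)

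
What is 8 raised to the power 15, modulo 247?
18

Repeated squaring. Binary of 15 = 1111.
8^1 ≡ 8 (mod 247); 8^2 ≡ 64 (mod 247); 8^4 ≡ 144 (mod 247); 8^8 ≡ 235 (mod 247)
8^15 = 8^1 × 8^2 × 8^4 × 8^8 ≡ 18 (mod 247)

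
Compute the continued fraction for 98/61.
[1; 1, 1, 1, 1, 5, 2]

Euclidean algorithm steps:
98 = 1 × 61 + 37
61 = 1 × 37 + 24
37 = 1 × 24 + 13
24 = 1 × 13 + 11
13 = 1 × 11 + 2
11 = 5 × 2 + 1
2 = 2 × 1 + 0
Continued fraction: [1; 1, 1, 1, 1, 5, 2]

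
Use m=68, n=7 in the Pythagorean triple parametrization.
(4575, 952, 4673)

Euclid's formula: a = m² - n², b = 2mn, c = m² + n²
m = 68, n = 7
a = 68² - 7² = 4624 - 49 = 4575
b = 2 × 68 × 7 = 952
c = 68² + 7² = 4624 + 49 = 4673
Verification: 4575² + 952² = 20930625 + 906304 = 21836929 = 4673² ✓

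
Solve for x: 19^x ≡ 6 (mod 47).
8

Baby-step giant-step with step n = ⌈√47⌉ = 7.
Baby steps 19^j mod 47 (j:value) for j=0..6: 0:1, 1:19, 2:32, 3:44, 4:37, 5:45, 6:9.
Giant-step multiplier: 19^(-7) ≡ 19^(46-7) = 19^39 ≡ 11 (mod 47).
Giant steps γ_i = 6·11^i mod 47: γ_0=6, γ_1=19 (in table at j=1).
x = i·n + j = 1·7 + 1 = 8.
Check: 19^8 ≡ 6 (mod 47).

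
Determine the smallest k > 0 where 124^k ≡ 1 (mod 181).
180

181 is prime, so ord(124) divides φ(181) = 180.
Divisors of 180: 1, 2, 3, 4, 5, 6, 9, 10, 12, 15, 18, 20, 30, 36, 45, 60, 90, 180.
Repeated squaring: 124^1 ≡ 124, 124^2 ≡ 172, 124^4 ≡ 81, 124^8 ≡ 45, 124^16 ≡ 34, 124^32 ≡ 70, 124^64 ≡ 13, 124^128 ≡ 169 (mod 181).
Test 124^d mod 181 for each divisor d in increasing order:
124^1 ≡ 124
124^2 ≡ 172
124^3 = 124^2·124^1 ≡ 151
124^4 ≡ 81
124^5 = 124^4·124^1 ≡ 89
124^6 = 124^4·124^2 ≡ 176
124^9 = 124^8·124^1 ≡ 150
124^10 = 124^8·124^2 ≡ 138
124^12 = 124^8·124^4 ≡ 25
124^15 = 124^8·124^4·124^2·124^1 ≡ 155
124^18 = 124^16·124^2 ≡ 56
124^20 = 124^16·124^4 ≡ 39
124^30 = 124^16·124^8·124^4·124^2 ≡ 133
124^36 = 124^32·124^4 ≡ 59
124^45 = 124^32·124^8·124^4·124^1 ≡ 162
124^60 = 124^32·124^16·124^8·124^4 ≡ 132
124^90 = 124^64·124^16·124^8·124^2 ≡ 180
124^180 = 124^128·124^32·124^16·124^4 ≡ 1  ← first divisor giving 1
The order is 180.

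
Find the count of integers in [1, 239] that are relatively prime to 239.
238

239 = 239
φ(n) = n × ∏(1 - 1/p) for each prime p dividing n
φ(239) = 239 × (1 - 1/239) = 238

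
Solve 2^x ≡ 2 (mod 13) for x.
1

Baby-step giant-step with step n = ⌈√13⌉ = 4.
Baby steps 2^j mod 13 (j:value) for j=0..3: 0:1, 1:2, 2:4, 3:8.
h = 2 is already in the table at j=1, so x = 1.
Check: 2^1 ≡ 2 (mod 13).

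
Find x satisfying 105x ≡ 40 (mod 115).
x ≡ 19 (mod 23)

gcd(105, 115) = 5, which divides 40, so solutions exist.
Divide through by 5: 21x ≡ 8 (mod 23).
Find 21^(-1) mod 23 by the extended Euclidean algorithm:
23 = 1 × 21 + 2  ⟹  2 = (1)·23 + (-1)·21
21 = 10 × 2 + 1  ⟹  1 = (-10)·23 + (11)·21
So (11)·21 ≡ 1 (mod 23), i.e. 21^(-1) ≡ 11 (mod 23).
x ≡ 11 × 8 = 88 ≡ 19 (mod 23).
Check: 105 × 19 = 1995 ≡ 40 (mod 115).
x ≡ 19 (mod 23), giving 5 solutions mod 115.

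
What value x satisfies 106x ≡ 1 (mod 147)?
43

gcd(106, 147) = 1, so the inverse exists.
Extended Euclidean algorithm on (147, 106):
147 = 1 × 106 + 41  ⟹  41 = (1)·147 + (-1)·106
106 = 2 × 41 + 24  ⟹  24 = (-2)·147 + (3)·106
41 = 1 × 24 + 17  ⟹  17 = (3)·147 + (-4)·106
24 = 1 × 17 + 7  ⟹  7 = (-5)·147 + (7)·106
17 = 2 × 7 + 3  ⟹  3 = (13)·147 + (-18)·106
7 = 2 × 3 + 1  ⟹  1 = (-31)·147 + (43)·106
So (43)·106 ≡ 1 (mod 147), i.e. 106^(-1) ≡ 43 (mod 147).
Check: 106 × 43 = 4558 ≡ 1 (mod 147)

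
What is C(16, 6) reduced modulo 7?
0

Using Lucas' theorem:
Write n=16 and k=6 in base 7:
n in base 7: [2, 2]
k in base 7: [0, 6]
C(16,6) mod 7 = ∏ C(n_i, k_i) mod 7
Digit binomials (mod 7): C(2,0) = 1; C(2,6) = 0 (k_i > n_i)
Product: 1 × 0 = 0 ≡ 0 (mod 7)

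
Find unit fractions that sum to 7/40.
1/6 + 1/120

Greedy algorithm:
7/40: ceiling(40/7) = 6, use 1/6
1/120: ceiling(120/1) = 120, use 1/120
Result: 7/40 = 1/6 + 1/120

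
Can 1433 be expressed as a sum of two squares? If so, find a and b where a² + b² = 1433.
8² + 37² (a=8, b=37)

Factorization: 1433 = 1433
By Fermat: n is sum of two squares iff every prime p ≡ 3 (mod 4) appears to even power.
All primes ≡ 3 (mod 4) appear to even power.
Search a = 0, 1, 2, … for 1433 - a² a perfect square: first hit at a = 8: 1433 - 64 = 1369 = 37².
1433 = 8² + 37² = 64 + 1369 ✓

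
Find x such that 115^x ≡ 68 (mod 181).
93

Baby-step giant-step with step n = ⌈√181⌉ = 14.
Baby steps 115^j mod 181 (j:value) for j=0..13: 0:1, 1:115, 2:12, 3:113, 4:144, 5:89, 6:99, 7:163, 8:102, 9:146, 10:138, 11:123, 12:27, 13:28.
Giant-step multiplier: 115^(-14) ≡ 115^(180-14) = 115^166 ≡ 100 (mod 181).
Giant steps γ_i = 68·100^i mod 181: γ_0=68, γ_1=103, γ_2=164, γ_3=110, γ_4=140, γ_5=63, γ_6=146 (in table at j=9).
x = i·n + j = 6·14 + 9 = 93.
Check: 115^93 ≡ 68 (mod 181).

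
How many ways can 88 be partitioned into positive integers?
44108109

p(n) counts ways to write n as a sum of positive integers (order ignored).
Euler's pentagonal recurrence: p(k) = p(k-1) + p(k-2) - p(k-5) - p(k-7) + p(k-12) + p(k-15) - ... (offsets j(3j∓1)/2, signs ++--, p(0)=1, p(<0)=0).
DP table for k = 0..87: p(0)=1, p(1)=1, p(2)=2, p(3)=3, p(4)=5, p(5)=7, p(6)=11, p(7)=15, p(8)=22, p(9)=30, p(10)=42, p(11)=56, p(12)=77, p(13)=101, p(14)=135, p(15)=176, p(16)=231, p(17)=297, p(18)=385, p(19)=490, p(20)=627, p(21)=792, p(22)=1002, p(23)=1255, p(24)=1575, p(25)=1958, p(26)=2436, p(27)=3010, p(28)=3718, p(29)=4565, p(30)=5604, p(31)=6842, p(32)=8349, p(33)=10143, p(34)=12310, p(35)=14883, p(36)=17977, p(37)=21637, p(38)=26015, p(39)=31185, p(40)=37338, p(41)=44583, p(42)=53174, p(43)=63261, p(44)=75175, p(45)=89134, p(46)=105558, p(47)=124754, p(48)=147273, p(49)=173525, p(50)=204226, p(51)=239943, p(52)=281589, p(53)=329931, p(54)=386155, p(55)=451276, p(56)=526823, p(57)=614154, p(58)=715220, p(59)=831820, p(60)=966467, p(61)=1121505, p(62)=1300156, p(63)=1505499, p(64)=1741630, p(65)=2012558, p(66)=2323520, p(67)=2679689, p(68)=3087735, p(69)=3554345, p(70)=4087968, p(71)=4697205, p(72)=5392783, p(73)=6185689, p(74)=7089500, p(75)=8118264, p(76)=9289091, p(77)=10619863, p(78)=12132164, p(79)=13848650, p(80)=15796476, p(81)=18004327, p(82)=20506255, p(83)=23338469, p(84)=26543660, p(85)=30167357, p(86)=34262962, p(87)=38887673.
Final step: p(88) = p(87) + p(86) - p(83) - p(81) + p(76) + p(73) - p(66) - p(62) + p(53) + p(48) - p(37) - p(31) + p(18) + p(11)
= 38887673 + 34262962 - 23338469 - 18004327 + 9289091 + 6185689 - 2323520 - 1300156 + 329931 + 147273 - 21637 - 6842 + 385 + 56
= 44108109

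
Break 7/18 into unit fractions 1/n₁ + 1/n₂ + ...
1/3 + 1/18

Greedy algorithm:
7/18: ceiling(18/7) = 3, use 1/3
1/18: ceiling(18/1) = 18, use 1/18
Result: 7/18 = 1/3 + 1/18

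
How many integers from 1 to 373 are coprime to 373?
372

373 = 373
φ(n) = n × ∏(1 - 1/p) for each prime p dividing n
φ(373) = 373 × (1 - 1/373) = 372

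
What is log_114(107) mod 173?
53

Baby-step giant-step with step n = ⌈√173⌉ = 14.
Baby steps 114^j mod 173 (j:value) for j=0..13: 0:1, 1:114, 2:21, 3:145, 4:95, 5:104, 6:92, 7:108, 8:29, 9:19, 10:90, 11:53, 12:160, 13:75.
Giant-step multiplier: 114^(-14) ≡ 114^(172-14) = 114^158 ≡ 64 (mod 173).
Giant steps γ_i = 107·64^i mod 173: γ_0=107, γ_1=101, γ_2=63, γ_3=53 (in table at j=11).
x = i·n + j = 3·14 + 11 = 53.
Check: 114^53 ≡ 107 (mod 173).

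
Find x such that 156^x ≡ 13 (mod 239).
177

Baby-step giant-step with step n = ⌈√239⌉ = 16.
Baby steps 156^j mod 239 (j:value) for j=0..15: 0:1, 1:156, 2:197, 3:140, 4:91, 5:95, 6:2, 7:73, 8:155, 9:41, 10:182, 11:190, 12:4, 13:146, 14:71, 15:82.
Giant-step multiplier: 156^(-16) ≡ 156^(238-16) = 156^222 ≡ 174 (mod 239).
Giant steps γ_i = 13·174^i mod 239: γ_0=13, γ_1=111, γ_2=194, γ_3=57, γ_4=119, γ_5=152, γ_6=158, γ_7=7, γ_8=23, γ_9=178, γ_10=141, γ_11=156 (in table at j=1).
x = i·n + j = 11·16 + 1 = 177.
Check: 156^177 ≡ 13 (mod 239).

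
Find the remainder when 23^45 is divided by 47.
45

Repeated squaring. Binary of 45 = 101101.
23^1 ≡ 23 (mod 47); 23^2 ≡ 12 (mod 47); 23^4 ≡ 3 (mod 47); 23^8 ≡ 9 (mod 47); 23^16 ≡ 34 (mod 47); 23^32 ≡ 28 (mod 47)
23^45 = 23^1 × 23^4 × 23^8 × 23^32 ≡ 45 (mod 47)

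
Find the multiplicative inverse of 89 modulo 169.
19

gcd(89, 169) = 1, so the inverse exists.
Extended Euclidean algorithm on (169, 89):
169 = 1 × 89 + 80  ⟹  80 = (1)·169 + (-1)·89
89 = 1 × 80 + 9  ⟹  9 = (-1)·169 + (2)·89
80 = 8 × 9 + 8  ⟹  8 = (9)·169 + (-17)·89
9 = 1 × 8 + 1  ⟹  1 = (-10)·169 + (19)·89
So (19)·89 ≡ 1 (mod 169), i.e. 89^(-1) ≡ 19 (mod 169).
Check: 89 × 19 = 1691 ≡ 1 (mod 169)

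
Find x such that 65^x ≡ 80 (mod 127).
87

Baby-step giant-step with step n = ⌈√127⌉ = 12.
Baby steps 65^j mod 127 (j:value) for j=0..11: 0:1, 1:65, 2:34, 3:51, 4:13, 5:83, 6:61, 7:28, 8:42, 9:63, 10:31, 11:110.
Giant-step multiplier: 65^(-12) ≡ 65^(126-12) = 65^114 ≡ 117 (mod 127).
Giant steps γ_i = 80·117^i mod 127: γ_0=80, γ_1=89, γ_2=126, γ_3=10, γ_4=27, γ_5=111, γ_6=33, γ_7=51 (in table at j=3).
x = i·n + j = 7·12 + 3 = 87.
Check: 65^87 ≡ 80 (mod 127).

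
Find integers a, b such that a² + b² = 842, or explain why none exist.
1² + 29² (a=1, b=29)

Factorization: 842 = 2 × 421
By Fermat: n is sum of two squares iff every prime p ≡ 3 (mod 4) appears to even power.
All primes ≡ 3 (mod 4) appear to even power.
Search a = 0, 1, 2, … for 842 - a² a perfect square: first hit at a = 1: 842 - 1 = 841 = 29².
842 = 1² + 29² = 1 + 841 ✓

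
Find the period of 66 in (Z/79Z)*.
78

79 is prime, so ord(66) divides φ(79) = 78.
Divisors of 78: 1, 2, 3, 6, 13, 26, 39, 78.
Repeated squaring: 66^1 ≡ 66, 66^2 ≡ 11, 66^4 ≡ 42, 66^8 ≡ 26, 66^16 ≡ 44, 66^32 ≡ 40, 66^64 ≡ 20 (mod 79).
Test 66^d mod 79 for each divisor d in increasing order:
66^1 ≡ 66
66^2 ≡ 11
66^3 = 66^2·66^1 ≡ 15
66^6 = 66^4·66^2 ≡ 67
66^13 = 66^8·66^4·66^1 ≡ 24
66^26 = 66^16·66^8·66^2 ≡ 23
66^39 = 66^32·66^4·66^2·66^1 ≡ 78
66^78 = 66^64·66^8·66^4·66^2 ≡ 1  ← first divisor giving 1
The order is 78.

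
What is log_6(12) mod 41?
27

Baby-step giant-step with step n = ⌈√41⌉ = 7.
Baby steps 6^j mod 41 (j:value) for j=0..6: 0:1, 1:6, 2:36, 3:11, 4:25, 5:27, 6:39.
Giant-step multiplier: 6^(-7) ≡ 6^(40-7) = 6^33 ≡ 17 (mod 41).
Giant steps γ_i = 12·17^i mod 41: γ_0=12, γ_1=40, γ_2=24, γ_3=39 (in table at j=6).
x = i·n + j = 3·7 + 6 = 27.
Check: 6^27 ≡ 12 (mod 41).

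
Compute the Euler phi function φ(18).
6

18 = 2 × 3^2
φ(n) = n × ∏(1 - 1/p) for each prime p dividing n
φ(18) = 18 × (1 - 1/2) × (1 - 1/3) = 6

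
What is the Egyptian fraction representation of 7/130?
1/19 + 1/824 + 1/1017640

Greedy algorithm:
7/130: ceiling(130/7) = 19, use 1/19
3/2470: ceiling(2470/3) = 824, use 1/824
1/1017640: ceiling(1017640/1) = 1017640, use 1/1017640
Result: 7/130 = 1/19 + 1/824 + 1/1017640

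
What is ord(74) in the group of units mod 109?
54

109 is prime, so ord(74) divides φ(109) = 108.
Divisors of 108: 1, 2, 3, 4, 6, 9, 12, 18, 27, 36, 54, 108.
Repeated squaring: 74^1 ≡ 74, 74^2 ≡ 26, 74^4 ≡ 22, 74^8 ≡ 48, 74^16 ≡ 15, 74^32 ≡ 7, 74^64 ≡ 49 (mod 109).
Test 74^d mod 109 for each divisor d in increasing order:
74^1 ≡ 74
74^2 ≡ 26
74^3 = 74^2·74^1 ≡ 71
74^4 ≡ 22
74^6 = 74^4·74^2 ≡ 27
74^9 = 74^8·74^1 ≡ 64
74^12 = 74^8·74^4 ≡ 75
74^18 = 74^16·74^2 ≡ 63
74^27 = 74^16·74^8·74^2·74^1 ≡ 108
74^36 = 74^32·74^4 ≡ 45
74^54 = 74^32·74^16·74^4·74^2 ≡ 1  ← first divisor giving 1
The order is 54.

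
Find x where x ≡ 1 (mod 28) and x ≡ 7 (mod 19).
197

Using Chinese Remainder Theorem:
M = 28 × 19 = 532
M1 = 19, M2 = 28
y1 = 19^(-1) mod 28 = 3
y2 = 28^(-1) mod 19 = 17
x = (1×19×3 + 7×28×17) mod 532 = 197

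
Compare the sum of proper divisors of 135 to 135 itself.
deficient

Proper divisors of 135: sum = 1 + 3 + 5 + 9 + 15 + 27 + 45 = 105
Since 105 < 135, 135 is deficient.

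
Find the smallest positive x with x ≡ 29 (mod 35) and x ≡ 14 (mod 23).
589

Using Chinese Remainder Theorem:
M = 35 × 23 = 805
M1 = 23, M2 = 35
y1 = 23^(-1) mod 35 = 32
y2 = 35^(-1) mod 23 = 2
x = (29×23×32 + 14×35×2) mod 805 = 589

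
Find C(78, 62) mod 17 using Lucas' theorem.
0

Using Lucas' theorem:
Write n=78 and k=62 in base 17:
n in base 17: [4, 10]
k in base 17: [3, 11]
C(78,62) mod 17 = ∏ C(n_i, k_i) mod 17
Digit binomials (mod 17): C(4,3) = 4; C(10,11) = 0 (k_i > n_i)
Product: 4 × 0 = 0 ≡ 0 (mod 17)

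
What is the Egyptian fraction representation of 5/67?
1/14 + 1/313 + 1/293594

Greedy algorithm:
5/67: ceiling(67/5) = 14, use 1/14
3/938: ceiling(938/3) = 313, use 1/313
1/293594: ceiling(293594/1) = 293594, use 1/293594
Result: 5/67 = 1/14 + 1/313 + 1/293594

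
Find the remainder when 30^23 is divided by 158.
126

Repeated squaring. Binary of 23 = 10111.
30^1 ≡ 30 (mod 158); 30^2 ≡ 110 (mod 158); 30^4 ≡ 92 (mod 158); 30^8 ≡ 90 (mod 158); 30^16 ≡ 42 (mod 158)
30^23 = 30^1 × 30^2 × 30^4 × 30^16 ≡ 126 (mod 158)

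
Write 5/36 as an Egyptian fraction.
1/8 + 1/72

Greedy algorithm:
5/36: ceiling(36/5) = 8, use 1/8
1/72: ceiling(72/1) = 72, use 1/72
Result: 5/36 = 1/8 + 1/72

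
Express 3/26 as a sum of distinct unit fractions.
1/9 + 1/234

Greedy algorithm:
3/26: ceiling(26/3) = 9, use 1/9
1/234: ceiling(234/1) = 234, use 1/234
Result: 3/26 = 1/9 + 1/234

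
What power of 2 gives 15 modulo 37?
13

Baby-step giant-step with step n = ⌈√37⌉ = 7.
Baby steps 2^j mod 37 (j:value) for j=0..6: 0:1, 1:2, 2:4, 3:8, 4:16, 5:32, 6:27.
Giant-step multiplier: 2^(-7) ≡ 2^(36-7) = 2^29 ≡ 24 (mod 37).
Giant steps γ_i = 15·24^i mod 37: γ_0=15, γ_1=27 (in table at j=6).
x = i·n + j = 1·7 + 6 = 13.
Check: 2^13 ≡ 15 (mod 37).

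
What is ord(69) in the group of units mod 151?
75

151 is prime, so ord(69) divides φ(151) = 150.
Divisors of 150: 1, 2, 3, 5, 6, 10, 15, 25, 30, 50, 75, 150.
Repeated squaring: 69^1 ≡ 69, 69^2 ≡ 80, 69^4 ≡ 58, 69^8 ≡ 42, 69^16 ≡ 103, 69^32 ≡ 39, 69^64 ≡ 11, 69^128 ≡ 121 (mod 151).
Test 69^d mod 151 for each divisor d in increasing order:
69^1 ≡ 69
69^2 ≡ 80
69^3 = 69^2·69^1 ≡ 84
69^5 = 69^4·69^1 ≡ 76
69^6 = 69^4·69^2 ≡ 110
69^10 = 69^8·69^2 ≡ 38
69^15 = 69^8·69^4·69^2·69^1 ≡ 19
69^25 = 69^16·69^8·69^1 ≡ 118
69^30 = 69^16·69^8·69^4·69^2 ≡ 59
69^50 = 69^32·69^16·69^2 ≡ 32
69^75 = 69^64·69^8·69^2·69^1 ≡ 1  ← first divisor giving 1
The order is 75.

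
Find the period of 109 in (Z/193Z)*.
6

193 is prime, so ord(109) divides φ(193) = 192.
Divisors of 192: 1, 2, 3, 4, 6, 8, 12, 16, 24, 32, 48, 64, 96, 192.
Repeated squaring: 109^1 ≡ 109, 109^2 ≡ 108, 109^4 ≡ 84, 109^8 ≡ 108, 109^16 ≡ 84, 109^32 ≡ 108, 109^64 ≡ 84, 109^128 ≡ 108 (mod 193).
Test 109^d mod 193 for each divisor d in increasing order:
109^1 ≡ 109
109^2 ≡ 108
109^3 = 109^2·109^1 ≡ 192
109^4 ≡ 84
109^6 = 109^4·109^2 ≡ 1  ← first divisor giving 1
The order is 6.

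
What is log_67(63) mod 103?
22

Baby-step giant-step with step n = ⌈√103⌉ = 11.
Baby steps 67^j mod 103 (j:value) for j=0..10: 0:1, 1:67, 2:60, 3:3, 4:98, 5:77, 6:9, 7:88, 8:25, 9:27, 10:58.
Giant-step multiplier: 67^(-11) ≡ 67^(102-11) = 67^91 ≡ 11 (mod 103).
Giant steps γ_i = 63·11^i mod 103: γ_0=63, γ_1=75, γ_2=1 (in table at j=0).
x = i·n + j = 2·11 + 0 = 22.
Check: 67^22 ≡ 63 (mod 103).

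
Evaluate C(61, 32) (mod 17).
0

Using Lucas' theorem:
Write n=61 and k=32 in base 17:
n in base 17: [3, 10]
k in base 17: [1, 15]
C(61,32) mod 17 = ∏ C(n_i, k_i) mod 17
Digit binomials (mod 17): C(3,1) = 3; C(10,15) = 0 (k_i > n_i)
Product: 3 × 0 = 0 ≡ 0 (mod 17)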